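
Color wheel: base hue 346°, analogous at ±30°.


Base hue: 346°
Left analog: (346 - 30) mod 360 = 316°
Right analog: (346 + 30) mod 360 = 16°
Analogous hues = 316° and 16°


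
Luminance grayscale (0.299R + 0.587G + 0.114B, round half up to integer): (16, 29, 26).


Gray = 0.299×R + 0.587×G + 0.114×B
Gray = 0.299×16 + 0.587×29 + 0.114×26
Gray = 4.784 + 17.023 + 2.964
Gray = 24.771 → round half up → 25
Gray = 25


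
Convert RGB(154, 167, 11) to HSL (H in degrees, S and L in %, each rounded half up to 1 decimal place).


Normalize: R'=154/255≈0.6039, G'=167/255≈0.6549, B'=11/255≈0.0431
Max=167/255, Min=11/255, Δ=Max-Min=156/255
L = (Max+Min)/2 = (167+11)/510 = 178/510 = 0.34901… → L = 34.9%
L ≤ 0.5 → S = Δ/(Max+Min) = 156/(167+11) = 156/178 = 0.87640… → S = 87.6%
(the 1/255 factors cancel in S and H, so raw channel differences can be used)
Max is G' → H = 60 × ((B-R)/Δ + 2) = 60 × ((11-154)/156 + 2)
  -143/156 + 2 = -0.9166… + 2 = 1.0833…
  H = 60 × 1.0833… = 65° → H = 65.0°
= HSL(65.0°, 87.6%, 34.9%)


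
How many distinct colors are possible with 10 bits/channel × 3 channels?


Total bits = 10 bits/channel × 3 channels = 30 bits
Distinct colors = 2^30
= 1,073,741,824 colors


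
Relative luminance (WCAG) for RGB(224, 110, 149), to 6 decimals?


Linearize each channel (sRGB transfer function): c = v/255; c_lin = c/12.92 if c ≤ 0.04045, else ((c+0.055)/1.055)^2.4
  R: 224/255 ≈ 0.878431 > 0.04045 → ((0.878431+0.055)/1.055)^2.4 ≈ 0.745404
  G: 110/255 ≈ 0.431373 > 0.04045 → ((0.431373+0.055)/1.055)^2.4 ≈ 0.155926
  B: 149/255 ≈ 0.584314 > 0.04045 → ((0.584314+0.055)/1.055)^2.4 ≈ 0.300544
R_lin = 0.745404, G_lin = 0.155926, B_lin = 0.300544
L = 0.2126×R + 0.7152×G + 0.0722×B
L = 0.2126×0.745404 + 0.7152×0.155926 + 0.0722×0.300544
L ≈ 0.291691


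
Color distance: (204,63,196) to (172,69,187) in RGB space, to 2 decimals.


d = √[(R₁-R₂)² + (G₁-G₂)² + (B₁-B₂)²]
d = √[(204-172)² + (63-69)² + (196-187)²]
d = √[1024 + 36 + 81]
d = √1141
d ≈ 33.78


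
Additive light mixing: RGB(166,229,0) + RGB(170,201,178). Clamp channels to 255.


Additive: each channel = min(255, C₁+C₂)
R: 166+170 = 336 → 255
G: 229+201 = 430 → 255
B: 0+178 = 178 → 178
= RGB(255, 255, 178)


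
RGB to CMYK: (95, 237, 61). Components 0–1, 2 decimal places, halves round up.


R'=95/255≈0.3725, G'=237/255≈0.9294, B'=61/255≈0.2392
K = 1 - max(R',G',B') = 1 - 237/255 = 18/255 = 0.07058… → 0.07
(1-R'-K)/(1-K) simplifies to (max-R)/max with max = 237:
C = (237-95)/237 = 142/237 = 0.59915… → 0.60
M = (237-237)/237 = 0/237 = 0 → 0.00
Y = (237-61)/237 = 176/237 = 0.74261… → 0.74
= CMYK(0.60, 0.00, 0.74, 0.07)


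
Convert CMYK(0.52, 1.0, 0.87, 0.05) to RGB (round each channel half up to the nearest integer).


R = 255 × (1-C) × (1-K) = 255 × 0.48 × 0.95 = 116.28 → 116
G = 255 × (1-M) × (1-K) = 255 × 0.00 × 0.95 = 0
B = 255 × (1-Y) × (1-K) = 255 × 0.13 × 0.95 = 31.4925 → 31
= RGB(116, 0, 31)


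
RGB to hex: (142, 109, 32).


R = 142 → 8E (hex)
G = 109 → 6D (hex)
B = 32 → 20 (hex)
Hex = #8E6D20


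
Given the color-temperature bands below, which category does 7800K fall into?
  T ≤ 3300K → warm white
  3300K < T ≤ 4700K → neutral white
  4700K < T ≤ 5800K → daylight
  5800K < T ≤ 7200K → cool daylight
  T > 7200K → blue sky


Temperature: 7800K
7800K > 7200K → blue sky
Classification: blue sky


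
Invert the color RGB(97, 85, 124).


Invert: (255-R, 255-G, 255-B)
R: 255-97 = 158
G: 255-85 = 170
B: 255-124 = 131
= RGB(158, 170, 131)


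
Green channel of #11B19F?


Color: #11B19F
R = 11 = 17
G = B1 = 177
B = 9F = 159
Green = 177


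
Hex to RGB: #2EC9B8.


2E → 46 (R)
C9 → 201 (G)
B8 → 184 (B)
= RGB(46, 201, 184)


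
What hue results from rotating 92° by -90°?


New hue = (H + rotation) mod 360
New hue = (92 -90) mod 360
= 2 mod 360
= 2°


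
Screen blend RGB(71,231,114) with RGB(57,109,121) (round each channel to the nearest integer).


Screen: C = 255 - (255-A)×(255-B)/255, rounded to nearest integer
R: 255 - (255-71)×(255-57)/255 = 255 - 36432/255 ≈ 255 - 142.871 = 112.129 → 112
G: 255 - (255-231)×(255-109)/255 = 255 - 3504/255 ≈ 255 - 13.741 = 241.259 → 241
B: 255 - (255-114)×(255-121)/255 = 255 - 18894/255 ≈ 255 - 74.094 = 180.906 → 181
= RGB(112, 241, 181)


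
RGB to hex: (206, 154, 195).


R = 206 → CE (hex)
G = 154 → 9A (hex)
B = 195 → C3 (hex)
Hex = #CE9AC3


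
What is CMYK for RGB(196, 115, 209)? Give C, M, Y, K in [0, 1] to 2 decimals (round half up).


R'=196/255≈0.7686, G'=115/255≈0.4510, B'=209/255≈0.8196
K = 1 - max(R',G',B') = 1 - 209/255 = 46/255 = 0.18039… → 0.18
(1-R'-K)/(1-K) simplifies to (max-R)/max with max = 209:
C = (209-196)/209 = 13/209 = 0.06220… → 0.06
M = (209-115)/209 = 94/209 = 0.44976… → 0.45
Y = (209-209)/209 = 0/209 = 0 → 0.00
= CMYK(0.06, 0.45, 0.00, 0.18)


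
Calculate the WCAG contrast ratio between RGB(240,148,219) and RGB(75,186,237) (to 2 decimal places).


Linearize each sRGB channel c=v/255: c/12.92 if c ≤ 0.04045 else ((c+0.055)/1.055)^2.4
L = 0.2126×R_lin + 0.7152×G_lin + 0.0722×B_lin
Color 1 (240,148,219):
  R=240: 240/255≈0.9412 > 0.04045 → ((0.9412+0.055)/1.055)^2.4 ≈ 0.87137
  G=148: 148/255≈0.5804 > 0.04045 → ((0.5804+0.055)/1.055)^2.4 ≈ 0.29614
  B=219: 219/255≈0.8588 > 0.04045 → ((0.8588+0.055)/1.055)^2.4 ≈ 0.70838
  L1 = 0.2126×0.87137 + 0.7152×0.29614 + 0.0722×0.70838 ≈ 0.44820
Color 2 (75,186,237):
  R=75: 75/255≈0.2941 > 0.04045 → ((0.2941+0.055)/1.055)^2.4 ≈ 0.07036
  G=186: 186/255≈0.7294 > 0.04045 → ((0.7294+0.055)/1.055)^2.4 ≈ 0.49102
  B=237: 237/255≈0.9294 > 0.04045 → ((0.9294+0.055)/1.055)^2.4 ≈ 0.84687
  L2 = 0.2126×0.07036 + 0.7152×0.49102 + 0.0722×0.84687 ≈ 0.42728
Lighter = 0.44820, Darker = 0.42728
Ratio = (L_lighter + 0.05) / (L_darker + 0.05)
Ratio = (0.44820 + 0.05) / (0.42728 + 0.05) = 0.49820 / 0.47728 ≈ 1.0438
Ratio ≈ 1.04:1


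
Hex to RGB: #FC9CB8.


FC → 252 (R)
9C → 156 (G)
B8 → 184 (B)
= RGB(252, 156, 184)


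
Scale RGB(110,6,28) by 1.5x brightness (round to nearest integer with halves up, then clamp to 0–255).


Multiply each channel by 1.5, round half up, clamp to [0, 255]
R: 110×1.5 = 165
G: 6×1.5 = 9
B: 28×1.5 = 42
= RGB(165, 9, 42)


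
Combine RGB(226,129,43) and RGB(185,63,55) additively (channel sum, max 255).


Additive: each channel = min(255, C₁+C₂)
R: 226+185 = 411 → 255
G: 129+63 = 192 → 192
B: 43+55 = 98 → 98
= RGB(255, 192, 98)


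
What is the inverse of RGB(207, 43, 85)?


Invert: (255-R, 255-G, 255-B)
R: 255-207 = 48
G: 255-43 = 212
B: 255-85 = 170
= RGB(48, 212, 170)


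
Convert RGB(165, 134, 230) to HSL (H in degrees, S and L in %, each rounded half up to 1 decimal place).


Normalize: R'=165/255≈0.6471, G'=134/255≈0.5255, B'=230/255≈0.9020
Max=230/255, Min=134/255, Δ=Max-Min=96/255
L = (Max+Min)/2 = (230+134)/510 = 364/510 = 0.71372… → L = 71.4%
L > 0.5 → S = Δ/(2-Max-Min) = 96/(510-230-134) = 96/146 = 0.65753… → S = 65.8%
(the 1/255 factors cancel in S and H, so raw channel differences can be used)
Max is B' → H = 60 × ((R-G)/Δ + 4) = 60 × ((165-134)/96 + 4)
  31/96 + 4 = 0.3229… + 4 = 4.3229…
  H = 60 × 4.3229… = 259.375° → H = 259.4°
= HSL(259.4°, 65.8%, 71.4%)


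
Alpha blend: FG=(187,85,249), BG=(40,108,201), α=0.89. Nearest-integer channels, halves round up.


C = α×F + (1-α)×B, with 1-α = 0.11
R: 0.89×187 + 0.11×40 = 166.43 + 4.40 = 170.83 → 171
G: 0.89×85 + 0.11×108 = 75.65 + 11.88 = 87.53 → 88
B: 0.89×249 + 0.11×201 = 221.61 + 22.11 = 243.72 → 244
= RGB(171, 88, 244)


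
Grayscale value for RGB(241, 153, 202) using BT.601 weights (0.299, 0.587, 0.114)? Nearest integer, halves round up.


Gray = 0.299×R + 0.587×G + 0.114×B
Gray = 0.299×241 + 0.587×153 + 0.114×202
Gray = 72.059 + 89.811 + 23.028
Gray = 184.898 → round half up → 185
Gray = 185


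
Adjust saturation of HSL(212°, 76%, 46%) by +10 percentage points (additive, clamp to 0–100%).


Original S = 76%
Adjustment = +10 percentage points
New S = 76 + (10) = 86
Clamp to [0, 100] → 86
= HSL(212°, 86%, 46%)


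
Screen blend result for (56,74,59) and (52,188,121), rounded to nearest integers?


Screen: C = 255 - (255-A)×(255-B)/255, rounded to nearest integer
R: 255 - (255-56)×(255-52)/255 = 255 - 40397/255 ≈ 255 - 158.420 = 96.580 → 97
G: 255 - (255-74)×(255-188)/255 = 255 - 12127/255 ≈ 255 - 47.557 = 207.443 → 207
B: 255 - (255-59)×(255-121)/255 = 255 - 26264/255 ≈ 255 - 102.996 = 152.004 → 152
= RGB(97, 207, 152)


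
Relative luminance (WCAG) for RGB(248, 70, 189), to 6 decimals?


Linearize each channel (sRGB transfer function): c = v/255; c_lin = c/12.92 if c ≤ 0.04045, else ((c+0.055)/1.055)^2.4
  R: 248/255 ≈ 0.972549 > 0.04045 → ((0.972549+0.055)/1.055)^2.4 ≈ 0.938686
  G: 70/255 ≈ 0.274510 > 0.04045 → ((0.274510+0.055)/1.055)^2.4 ≈ 0.061246
  B: 189/255 ≈ 0.741176 > 0.04045 → ((0.741176+0.055)/1.055)^2.4 ≈ 0.508881
R_lin = 0.938686, G_lin = 0.061246, B_lin = 0.508881
L = 0.2126×R + 0.7152×G + 0.0722×B
L = 0.2126×0.938686 + 0.7152×0.061246 + 0.0722×0.508881
L ≈ 0.280109


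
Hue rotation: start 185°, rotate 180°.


New hue = (H + rotation) mod 360
New hue = (185 + 180) mod 360
= 365 mod 360
= 5°


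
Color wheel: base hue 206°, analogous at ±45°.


Base hue: 206°
Left analog: (206 - 45) mod 360 = 161°
Right analog: (206 + 45) mod 360 = 251°
Analogous hues = 161° and 251°


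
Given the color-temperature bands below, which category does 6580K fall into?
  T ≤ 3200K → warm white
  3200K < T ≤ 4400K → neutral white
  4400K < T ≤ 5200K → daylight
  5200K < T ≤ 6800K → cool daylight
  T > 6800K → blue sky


Temperature: 6580K
5200K < 6580K ≤ 6800K → cool daylight
Classification: cool daylight


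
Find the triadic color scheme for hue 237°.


Triadic: equally spaced at 120° intervals
H1 = 237°
H2 = (237 + 120) mod 360 = 357°
H3 = (237 + 240) mod 360 = 117°
Triadic = 237°, 357°, 117°


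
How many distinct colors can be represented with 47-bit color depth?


Colors = 2^bits = 2^47
= 140,737,488,355,328 colors


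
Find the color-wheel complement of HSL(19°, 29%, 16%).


Complement = opposite side of color wheel = hue + 180°
H' = (19 + 180) mod 360 = 199°
S and L unchanged.
= HSL(199°, 29%, 16%)


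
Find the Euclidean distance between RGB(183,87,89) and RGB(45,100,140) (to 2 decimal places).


d = √[(R₁-R₂)² + (G₁-G₂)² + (B₁-B₂)²]
d = √[(183-45)² + (87-100)² + (89-140)²]
d = √[19044 + 169 + 2601]
d = √21814
d ≈ 147.70


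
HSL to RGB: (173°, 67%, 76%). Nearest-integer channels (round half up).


H=173°, S=0.67, L=0.76
C = (1-|2L-1|)×S = (1-|0.52|)×0.67 = 0.3216
H' = H/60 = 173/60 ≈ 2.8833; X = C×(1-|H' mod 2 - 1|) = 0.28408
m = L - C/2 = 0.76 - 0.1608 = 0.5992
Sector ⌊H'⌋ = 2 → (R',G',B') = (0.0, 0.3216, 0.28408)
RGB = ((R'+m)×255, (G'+m)×255, (B'+m)×255) = (152.796, 234.804, 225.2364)
Round half up → RGB(153, 235, 225)


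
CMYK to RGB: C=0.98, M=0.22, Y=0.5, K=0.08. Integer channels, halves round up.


R = 255 × (1-C) × (1-K) = 255 × 0.02 × 0.92 = 4.692 → 5
G = 255 × (1-M) × (1-K) = 255 × 0.78 × 0.92 = 182.988 → 183
B = 255 × (1-Y) × (1-K) = 255 × 0.50 × 0.92 = 117.3 → 117
= RGB(5, 183, 117)


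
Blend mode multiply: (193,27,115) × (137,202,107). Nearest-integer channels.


Multiply: C = A×B/255, rounded to nearest integer
R: 193×137/255 = 26441/255 ≈ 103.690 → 104
G: 27×202/255 = 5454/255 ≈ 21.388 → 21
B: 115×107/255 = 12305/255 ≈ 48.255 → 48
= RGB(104, 21, 48)


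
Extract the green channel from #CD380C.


Color: #CD380C
R = CD = 205
G = 38 = 56
B = 0C = 12
Green = 56


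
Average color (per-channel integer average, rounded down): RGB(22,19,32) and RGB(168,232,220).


Midpoint: each channel = ⌊(C₁+C₂)/2⌋
R: ⌊(22+168)/2⌋ = 95
G: ⌊(19+232)/2⌋ = 125
B: ⌊(32+220)/2⌋ = 126
= RGB(95, 125, 126)


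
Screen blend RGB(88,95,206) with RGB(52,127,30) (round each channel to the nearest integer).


Screen: C = 255 - (255-A)×(255-B)/255, rounded to nearest integer
R: 255 - (255-88)×(255-52)/255 = 255 - 33901/255 ≈ 255 - 132.945 = 122.055 → 122
G: 255 - (255-95)×(255-127)/255 = 255 - 20480/255 ≈ 255 - 80.314 = 174.686 → 175
B: 255 - (255-206)×(255-30)/255 = 255 - 11025/255 ≈ 255 - 43.235 = 211.765 → 212
= RGB(122, 175, 212)


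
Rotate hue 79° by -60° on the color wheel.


New hue = (H + rotation) mod 360
New hue = (79 -60) mod 360
= 19 mod 360
= 19°


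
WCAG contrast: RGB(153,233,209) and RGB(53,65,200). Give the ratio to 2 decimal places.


Linearize each sRGB channel c=v/255: c/12.92 if c ≤ 0.04045 else ((c+0.055)/1.055)^2.4
L = 0.2126×R_lin + 0.7152×G_lin + 0.0722×B_lin
Color 1 (153,233,209):
  R=153: 153/255≈0.6000 > 0.04045 → ((0.6000+0.055)/1.055)^2.4 ≈ 0.31855
  G=233: 233/255≈0.9137 > 0.04045 → ((0.9137+0.055)/1.055)^2.4 ≈ 0.81485
  B=209: 209/255≈0.8196 > 0.04045 → ((0.8196+0.055)/1.055)^2.4 ≈ 0.63760
  L1 = 0.2126×0.31855 + 0.7152×0.81485 + 0.0722×0.63760 ≈ 0.69654
Color 2 (53,65,200):
  R=53: 53/255≈0.2078 > 0.04045 → ((0.2078+0.055)/1.055)^2.4 ≈ 0.03560
  G=65: 65/255≈0.2549 > 0.04045 → ((0.2549+0.055)/1.055)^2.4 ≈ 0.05286
  B=200: 200/255≈0.7843 > 0.04045 → ((0.7843+0.055)/1.055)^2.4 ≈ 0.57758
  L2 = 0.2126×0.03560 + 0.7152×0.05286 + 0.0722×0.57758 ≈ 0.08708
Lighter = 0.69654, Darker = 0.08708
Ratio = (L_lighter + 0.05) / (L_darker + 0.05)
Ratio = (0.69654 + 0.05) / (0.08708 + 0.05) = 0.74654 / 0.13708 ≈ 5.4461
Ratio ≈ 5.45:1


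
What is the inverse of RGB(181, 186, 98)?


Invert: (255-R, 255-G, 255-B)
R: 255-181 = 74
G: 255-186 = 69
B: 255-98 = 157
= RGB(74, 69, 157)


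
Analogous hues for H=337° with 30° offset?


Base hue: 337°
Left analog: (337 - 30) mod 360 = 307°
Right analog: (337 + 30) mod 360 = 7°
Analogous hues = 307° and 7°


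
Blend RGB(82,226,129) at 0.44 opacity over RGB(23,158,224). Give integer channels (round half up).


C = α×F + (1-α)×B, with 1-α = 0.56
R: 0.44×82 + 0.56×23 = 36.08 + 12.88 = 48.96 → 49
G: 0.44×226 + 0.56×158 = 99.44 + 88.48 = 187.92 → 188
B: 0.44×129 + 0.56×224 = 56.76 + 125.44 = 182.20 → 182
= RGB(49, 188, 182)


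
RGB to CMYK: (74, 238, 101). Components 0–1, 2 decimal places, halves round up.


R'=74/255≈0.2902, G'=238/255≈0.9333, B'=101/255≈0.3961
K = 1 - max(R',G',B') = 1 - 238/255 = 17/255 = 0.06666… → 0.07
(1-R'-K)/(1-K) simplifies to (max-R)/max with max = 238:
C = (238-74)/238 = 164/238 = 0.68907… → 0.69
M = (238-238)/238 = 0/238 = 0 → 0.00
Y = (238-101)/238 = 137/238 = 0.57563… → 0.58
= CMYK(0.69, 0.00, 0.58, 0.07)


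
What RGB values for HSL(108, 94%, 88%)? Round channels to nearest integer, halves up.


H=108°, S=0.94, L=0.88
C = (1-|2L-1|)×S = (1-|0.76|)×0.94 = 0.2256
H' = H/60 = 108/60 ≈ 1.8000; X = C×(1-|H' mod 2 - 1|) = 0.04512
m = L - C/2 = 0.88 - 0.1128 = 0.7672
Sector ⌊H'⌋ = 1 → (R',G',B') = (0.04512, 0.2256, 0.0)
RGB = ((R'+m)×255, (G'+m)×255, (B'+m)×255) = (207.1416, 253.164, 195.636)
Round half up → RGB(207, 253, 196)


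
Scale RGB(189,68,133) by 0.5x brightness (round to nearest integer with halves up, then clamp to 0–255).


Multiply each channel by 0.5, round half up, clamp to [0, 255]
R: 189×0.5 = 94.5 → round → 95
G: 68×0.5 = 34
B: 133×0.5 = 66.5 → round → 67
= RGB(95, 34, 67)


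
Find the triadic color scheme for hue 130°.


Triadic: equally spaced at 120° intervals
H1 = 130°
H2 = (130 + 120) mod 360 = 250°
H3 = (130 + 240) mod 360 = 10°
Triadic = 130°, 250°, 10°


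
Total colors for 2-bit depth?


Colors = 2^bits = 2^2
= 4 colors


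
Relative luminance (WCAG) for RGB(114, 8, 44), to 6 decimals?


Linearize each channel (sRGB transfer function): c = v/255; c_lin = c/12.92 if c ≤ 0.04045, else ((c+0.055)/1.055)^2.4
  R: 114/255 ≈ 0.447059 > 0.04045 → ((0.447059+0.055)/1.055)^2.4 ≈ 0.168269
  G: 8/255 ≈ 0.031373 ≤ 0.04045 → 0.031373/12.92 ≈ 0.002428
  B: 44/255 ≈ 0.172549 > 0.04045 → ((0.172549+0.055)/1.055)^2.4 ≈ 0.025187
R_lin = 0.168269, G_lin = 0.002428, B_lin = 0.025187
L = 0.2126×R + 0.7152×G + 0.0722×B
L = 0.2126×0.168269 + 0.7152×0.002428 + 0.0722×0.025187
L ≈ 0.039329


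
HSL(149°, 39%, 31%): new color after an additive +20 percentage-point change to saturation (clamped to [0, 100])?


Original S = 39%
Adjustment = +20 percentage points
New S = 39 + (20) = 59
Clamp to [0, 100] → 59
= HSL(149°, 59%, 31%)


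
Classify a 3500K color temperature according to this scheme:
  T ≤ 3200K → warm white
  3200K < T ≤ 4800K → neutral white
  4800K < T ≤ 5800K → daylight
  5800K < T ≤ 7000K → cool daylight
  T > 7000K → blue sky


Temperature: 3500K
3200K < 3500K ≤ 4800K → neutral white
Classification: neutral white


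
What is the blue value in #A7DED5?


Color: #A7DED5
R = A7 = 167
G = DE = 222
B = D5 = 213
Blue = 213


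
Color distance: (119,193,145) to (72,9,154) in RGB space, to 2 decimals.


d = √[(R₁-R₂)² + (G₁-G₂)² + (B₁-B₂)²]
d = √[(119-72)² + (193-9)² + (145-154)²]
d = √[2209 + 33856 + 81]
d = √36146
d ≈ 190.12


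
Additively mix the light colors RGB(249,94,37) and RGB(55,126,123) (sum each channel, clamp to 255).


Additive: each channel = min(255, C₁+C₂)
R: 249+55 = 304 → 255
G: 94+126 = 220 → 220
B: 37+123 = 160 → 160
= RGB(255, 220, 160)


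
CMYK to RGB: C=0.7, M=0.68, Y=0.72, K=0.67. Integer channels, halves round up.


R = 255 × (1-C) × (1-K) = 255 × 0.30 × 0.33 = 25.245 → 25
G = 255 × (1-M) × (1-K) = 255 × 0.32 × 0.33 = 26.928 → 27
B = 255 × (1-Y) × (1-K) = 255 × 0.28 × 0.33 = 23.562 → 24
= RGB(25, 27, 24)


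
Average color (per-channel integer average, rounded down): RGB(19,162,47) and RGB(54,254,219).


Midpoint: each channel = ⌊(C₁+C₂)/2⌋
R: ⌊(19+54)/2⌋ = 36
G: ⌊(162+254)/2⌋ = 208
B: ⌊(47+219)/2⌋ = 133
= RGB(36, 208, 133)


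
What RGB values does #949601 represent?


94 → 148 (R)
96 → 150 (G)
01 → 1 (B)
= RGB(148, 150, 1)


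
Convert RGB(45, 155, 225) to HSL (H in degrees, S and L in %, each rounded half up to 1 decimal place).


Normalize: R'=45/255≈0.1765, G'=155/255≈0.6078, B'=225/255≈0.8824
Max=225/255, Min=45/255, Δ=Max-Min=180/255
L = (Max+Min)/2 = (225+45)/510 = 270/510 = 0.52941… → L = 52.9%
L > 0.5 → S = Δ/(2-Max-Min) = 180/(510-225-45) = 180/240 = 0.75 → S = 75.0%
(the 1/255 factors cancel in S and H, so raw channel differences can be used)
Max is B' → H = 60 × ((R-G)/Δ + 4) = 60 × ((45-155)/180 + 4)
  -110/180 + 4 = -0.6111… + 4 = 3.3888…
  H = 60 × 3.3888… = 203.333…° → H = 203.3°
= HSL(203.3°, 75.0%, 52.9%)


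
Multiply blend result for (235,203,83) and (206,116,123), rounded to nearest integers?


Multiply: C = A×B/255, rounded to nearest integer
R: 235×206/255 = 48410/255 ≈ 189.843 → 190
G: 203×116/255 = 23548/255 ≈ 92.345 → 92
B: 83×123/255 = 10209/255 ≈ 40.035 → 40
= RGB(190, 92, 40)


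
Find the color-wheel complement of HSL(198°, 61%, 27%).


Complement = opposite side of color wheel = hue + 180°
H' = (198 + 180) mod 360 = 18°
S and L unchanged.
= HSL(18°, 61%, 27%)


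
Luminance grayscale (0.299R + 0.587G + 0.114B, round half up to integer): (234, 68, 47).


Gray = 0.299×R + 0.587×G + 0.114×B
Gray = 0.299×234 + 0.587×68 + 0.114×47
Gray = 69.966 + 39.916 + 5.358
Gray = 115.240 → round half up → 115
Gray = 115


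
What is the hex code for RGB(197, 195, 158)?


R = 197 → C5 (hex)
G = 195 → C3 (hex)
B = 158 → 9E (hex)
Hex = #C5C39E


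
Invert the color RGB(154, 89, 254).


Invert: (255-R, 255-G, 255-B)
R: 255-154 = 101
G: 255-89 = 166
B: 255-254 = 1
= RGB(101, 166, 1)


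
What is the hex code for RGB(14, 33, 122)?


R = 14 → 0E (hex)
G = 33 → 21 (hex)
B = 122 → 7A (hex)
Hex = #0E217A


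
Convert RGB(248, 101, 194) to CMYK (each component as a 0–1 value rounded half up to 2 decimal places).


R'=248/255≈0.9725, G'=101/255≈0.3961, B'=194/255≈0.7608
K = 1 - max(R',G',B') = 1 - 248/255 = 7/255 = 0.02745… → 0.03
(1-R'-K)/(1-K) simplifies to (max-R)/max with max = 248:
C = (248-248)/248 = 0/248 = 0 → 0.00
M = (248-101)/248 = 147/248 = 0.59274… → 0.59
Y = (248-194)/248 = 54/248 = 0.21774… → 0.22
= CMYK(0.00, 0.59, 0.22, 0.03)


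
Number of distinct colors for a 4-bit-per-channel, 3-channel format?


Total bits = 4 bits/channel × 3 channels = 12 bits
Distinct colors = 2^12
= 4,096 colors


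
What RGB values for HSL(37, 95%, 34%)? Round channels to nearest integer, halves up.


H=37°, S=0.95, L=0.34
C = (1-|2L-1|)×S = (1-|-0.32|)×0.95 = 0.646
H' = H/60 = 37/60 ≈ 0.6167; X = C×(1-|H' mod 2 - 1|) ≈ 0.3984
m = L - C/2 = 0.34 - 0.323 = 0.017
Sector ⌊H'⌋ = 0 → (R',G',B') = (0.646, ≈0.3984, 0.0)
RGB = ((R'+m)×255, (G'+m)×255, (B'+m)×255) = (169.065, 105.9185, 4.335)
Round half up → RGB(169, 106, 4)


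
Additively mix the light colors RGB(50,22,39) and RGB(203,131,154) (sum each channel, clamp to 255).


Additive: each channel = min(255, C₁+C₂)
R: 50+203 = 253 → 253
G: 22+131 = 153 → 153
B: 39+154 = 193 → 193
= RGB(253, 153, 193)


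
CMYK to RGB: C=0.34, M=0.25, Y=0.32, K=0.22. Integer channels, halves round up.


R = 255 × (1-C) × (1-K) = 255 × 0.66 × 0.78 = 131.274 → 131
G = 255 × (1-M) × (1-K) = 255 × 0.75 × 0.78 = 149.175 → 149
B = 255 × (1-Y) × (1-K) = 255 × 0.68 × 0.78 = 135.252 → 135
= RGB(131, 149, 135)


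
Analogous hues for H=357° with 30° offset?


Base hue: 357°
Left analog: (357 - 30) mod 360 = 327°
Right analog: (357 + 30) mod 360 = 27°
Analogous hues = 327° and 27°


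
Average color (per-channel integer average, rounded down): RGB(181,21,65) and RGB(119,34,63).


Midpoint: each channel = ⌊(C₁+C₂)/2⌋
R: ⌊(181+119)/2⌋ = 150
G: ⌊(21+34)/2⌋ = 27
B: ⌊(65+63)/2⌋ = 64
= RGB(150, 27, 64)


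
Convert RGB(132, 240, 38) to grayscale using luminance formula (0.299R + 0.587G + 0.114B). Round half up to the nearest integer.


Gray = 0.299×R + 0.587×G + 0.114×B
Gray = 0.299×132 + 0.587×240 + 0.114×38
Gray = 39.468 + 140.880 + 4.332
Gray = 184.680 → round half up → 185
Gray = 185


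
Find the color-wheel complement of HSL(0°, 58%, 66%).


Complement = opposite side of color wheel = hue + 180°
H' = (0 + 180) mod 360 = 180°
S and L unchanged.
= HSL(180°, 58%, 66%)


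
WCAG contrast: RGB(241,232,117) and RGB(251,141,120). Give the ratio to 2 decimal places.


Linearize each sRGB channel c=v/255: c/12.92 if c ≤ 0.04045 else ((c+0.055)/1.055)^2.4
L = 0.2126×R_lin + 0.7152×G_lin + 0.0722×B_lin
Color 1 (241,232,117):
  R=241: 241/255≈0.9451 > 0.04045 → ((0.9451+0.055)/1.055)^2.4 ≈ 0.87962
  G=232: 232/255≈0.9098 > 0.04045 → ((0.9098+0.055)/1.055)^2.4 ≈ 0.80695
  B=117: 117/255≈0.4588 > 0.04045 → ((0.4588+0.055)/1.055)^2.4 ≈ 0.17789
  L1 = 0.2126×0.87962 + 0.7152×0.80695 + 0.0722×0.17789 ≈ 0.77698
Color 2 (251,141,120):
  R=251: 251/255≈0.9843 > 0.04045 → ((0.9843+0.055)/1.055)^2.4 ≈ 0.96469
  G=141: 141/255≈0.5529 > 0.04045 → ((0.5529+0.055)/1.055)^2.4 ≈ 0.26636
  B=120: 120/255≈0.4706 > 0.04045 → ((0.4706+0.055)/1.055)^2.4 ≈ 0.18782
  L2 = 0.2126×0.96469 + 0.7152×0.26636 + 0.0722×0.18782 ≈ 0.40915
Lighter = 0.77698, Darker = 0.40915
Ratio = (L_lighter + 0.05) / (L_darker + 0.05)
Ratio = (0.77698 + 0.05) / (0.40915 + 0.05) = 0.82698 / 0.45915 ≈ 1.8011
Ratio ≈ 1.80:1


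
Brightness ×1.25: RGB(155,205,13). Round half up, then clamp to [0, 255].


Multiply each channel by 1.25, round half up, clamp to [0, 255]
R: 155×1.25 = 193.75 → round → 194
G: 205×1.25 = 256.25 → round → 256 → clamp → 255
B: 13×1.25 = 16.25 → round → 16
= RGB(194, 255, 16)


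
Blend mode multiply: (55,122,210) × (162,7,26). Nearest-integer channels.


Multiply: C = A×B/255, rounded to nearest integer
R: 55×162/255 = 8910/255 ≈ 34.941 → 35
G: 122×7/255 = 854/255 ≈ 3.349 → 3
B: 210×26/255 = 5460/255 ≈ 21.412 → 21
= RGB(35, 3, 21)


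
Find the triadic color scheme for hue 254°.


Triadic: equally spaced at 120° intervals
H1 = 254°
H2 = (254 + 120) mod 360 = 14°
H3 = (254 + 240) mod 360 = 134°
Triadic = 254°, 14°, 134°


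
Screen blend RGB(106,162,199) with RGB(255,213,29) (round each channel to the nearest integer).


Screen: C = 255 - (255-A)×(255-B)/255, rounded to nearest integer
R: 255 - (255-106)×(255-255)/255 = 255 - 0/255 ≈ 255 - 0.000 = 255.000 → 255
G: 255 - (255-162)×(255-213)/255 = 255 - 3906/255 ≈ 255 - 15.318 = 239.682 → 240
B: 255 - (255-199)×(255-29)/255 = 255 - 12656/255 ≈ 255 - 49.631 = 205.369 → 205
= RGB(255, 240, 205)


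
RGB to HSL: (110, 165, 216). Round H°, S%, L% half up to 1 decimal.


Normalize: R'=110/255≈0.4314, G'=165/255≈0.6471, B'=216/255≈0.8471
Max=216/255, Min=110/255, Δ=Max-Min=106/255
L = (Max+Min)/2 = (216+110)/510 = 326/510 = 0.63921… → L = 63.9%
L > 0.5 → S = Δ/(2-Max-Min) = 106/(510-216-110) = 106/184 = 0.57608… → S = 57.6%
(the 1/255 factors cancel in S and H, so raw channel differences can be used)
Max is B' → H = 60 × ((R-G)/Δ + 4) = 60 × ((110-165)/106 + 4)
  -55/106 + 4 = -0.5188… + 4 = 3.4811…
  H = 60 × 3.4811… = 208.867…° → H = 208.9°
= HSL(208.9°, 57.6%, 63.9%)


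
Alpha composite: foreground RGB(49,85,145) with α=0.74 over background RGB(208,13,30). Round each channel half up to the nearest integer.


C = α×F + (1-α)×B, with 1-α = 0.26
R: 0.74×49 + 0.26×208 = 36.26 + 54.08 = 90.34 → 90
G: 0.74×85 + 0.26×13 = 62.90 + 3.38 = 66.28 → 66
B: 0.74×145 + 0.26×30 = 107.30 + 7.80 = 115.10 → 115
= RGB(90, 66, 115)


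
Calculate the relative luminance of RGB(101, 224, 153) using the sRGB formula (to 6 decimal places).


Linearize each channel (sRGB transfer function): c = v/255; c_lin = c/12.92 if c ≤ 0.04045, else ((c+0.055)/1.055)^2.4
  R: 101/255 ≈ 0.396078 > 0.04045 → ((0.396078+0.055)/1.055)^2.4 ≈ 0.130136
  G: 224/255 ≈ 0.878431 > 0.04045 → ((0.878431+0.055)/1.055)^2.4 ≈ 0.745404
  B: 153/255 ≈ 0.600000 > 0.04045 → ((0.600000+0.055)/1.055)^2.4 ≈ 0.318547
R_lin = 0.130136, G_lin = 0.745404, B_lin = 0.318547
L = 0.2126×R + 0.7152×G + 0.0722×B
L = 0.2126×0.130136 + 0.7152×0.745404 + 0.0722×0.318547
L ≈ 0.583779


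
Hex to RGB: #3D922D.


3D → 61 (R)
92 → 146 (G)
2D → 45 (B)
= RGB(61, 146, 45)


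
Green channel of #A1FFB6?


Color: #A1FFB6
R = A1 = 161
G = FF = 255
B = B6 = 182
Green = 255


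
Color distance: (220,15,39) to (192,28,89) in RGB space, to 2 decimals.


d = √[(R₁-R₂)² + (G₁-G₂)² + (B₁-B₂)²]
d = √[(220-192)² + (15-28)² + (39-89)²]
d = √[784 + 169 + 2500]
d = √3453
d ≈ 58.76


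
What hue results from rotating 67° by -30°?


New hue = (H + rotation) mod 360
New hue = (67 -30) mod 360
= 37 mod 360
= 37°


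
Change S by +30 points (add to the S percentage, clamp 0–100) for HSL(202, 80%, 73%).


Original S = 80%
Adjustment = +30 percentage points
New S = 80 + (30) = 110
Clamp to [0, 100] → 100
= HSL(202°, 100%, 73%)


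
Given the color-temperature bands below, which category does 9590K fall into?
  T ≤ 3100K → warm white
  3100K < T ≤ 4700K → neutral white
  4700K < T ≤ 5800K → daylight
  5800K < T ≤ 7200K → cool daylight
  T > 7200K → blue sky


Temperature: 9590K
9590K > 7200K → blue sky
Classification: blue sky


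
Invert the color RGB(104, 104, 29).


Invert: (255-R, 255-G, 255-B)
R: 255-104 = 151
G: 255-104 = 151
B: 255-29 = 226
= RGB(151, 151, 226)


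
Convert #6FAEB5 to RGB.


6F → 111 (R)
AE → 174 (G)
B5 → 181 (B)
= RGB(111, 174, 181)


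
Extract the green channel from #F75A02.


Color: #F75A02
R = F7 = 247
G = 5A = 90
B = 02 = 2
Green = 90


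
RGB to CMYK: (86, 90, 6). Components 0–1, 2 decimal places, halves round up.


R'=86/255≈0.3373, G'=90/255≈0.3529, B'=6/255≈0.0235
K = 1 - max(R',G',B') = 1 - 90/255 = 165/255 = 0.64705… → 0.65
(1-R'-K)/(1-K) simplifies to (max-R)/max with max = 90:
C = (90-86)/90 = 4/90 = 0.04444… → 0.04
M = (90-90)/90 = 0/90 = 0 → 0.00
Y = (90-6)/90 = 84/90 = 0.93333… → 0.93
= CMYK(0.04, 0.00, 0.93, 0.65)


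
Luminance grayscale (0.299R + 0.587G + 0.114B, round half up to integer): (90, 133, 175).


Gray = 0.299×R + 0.587×G + 0.114×B
Gray = 0.299×90 + 0.587×133 + 0.114×175
Gray = 26.910 + 78.071 + 19.950
Gray = 124.931 → round half up → 125
Gray = 125


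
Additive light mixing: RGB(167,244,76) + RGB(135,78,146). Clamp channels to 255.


Additive: each channel = min(255, C₁+C₂)
R: 167+135 = 302 → 255
G: 244+78 = 322 → 255
B: 76+146 = 222 → 222
= RGB(255, 255, 222)


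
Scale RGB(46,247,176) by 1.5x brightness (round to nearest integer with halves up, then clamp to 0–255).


Multiply each channel by 1.5, round half up, clamp to [0, 255]
R: 46×1.5 = 69
G: 247×1.5 = 370.5 → round → 371 → clamp → 255
B: 176×1.5 = 264 → clamp → 255
= RGB(69, 255, 255)


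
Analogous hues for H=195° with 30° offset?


Base hue: 195°
Left analog: (195 - 30) mod 360 = 165°
Right analog: (195 + 30) mod 360 = 225°
Analogous hues = 165° and 225°


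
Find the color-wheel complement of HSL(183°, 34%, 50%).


Complement = opposite side of color wheel = hue + 180°
H' = (183 + 180) mod 360 = 3°
S and L unchanged.
= HSL(3°, 34%, 50%)


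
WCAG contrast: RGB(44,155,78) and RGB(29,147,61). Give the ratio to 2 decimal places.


Linearize each sRGB channel c=v/255: c/12.92 if c ≤ 0.04045 else ((c+0.055)/1.055)^2.4
L = 0.2126×R_lin + 0.7152×G_lin + 0.0722×B_lin
Color 1 (44,155,78):
  R=44: 44/255≈0.1725 > 0.04045 → ((0.1725+0.055)/1.055)^2.4 ≈ 0.02519
  G=155: 155/255≈0.6078 > 0.04045 → ((0.6078+0.055)/1.055)^2.4 ≈ 0.32778
  B=78: 78/255≈0.3059 > 0.04045 → ((0.3059+0.055)/1.055)^2.4 ≈ 0.07619
  L1 = 0.2126×0.02519 + 0.7152×0.32778 + 0.0722×0.07619 ≈ 0.24528
Color 2 (29,147,61):
  R=29: 29/255≈0.1137 > 0.04045 → ((0.1137+0.055)/1.055)^2.4 ≈ 0.01229
  G=147: 147/255≈0.5765 > 0.04045 → ((0.5765+0.055)/1.055)^2.4 ≈ 0.29177
  B=61: 61/255≈0.2392 > 0.04045 → ((0.2392+0.055)/1.055)^2.4 ≈ 0.04667
  L2 = 0.2126×0.01229 + 0.7152×0.29177 + 0.0722×0.04667 ≈ 0.21466
Lighter = 0.24528, Darker = 0.21466
Ratio = (L_lighter + 0.05) / (L_darker + 0.05)
Ratio = (0.24528 + 0.05) / (0.21466 + 0.05) = 0.29528 / 0.26466 ≈ 1.1157
Ratio ≈ 1.12:1


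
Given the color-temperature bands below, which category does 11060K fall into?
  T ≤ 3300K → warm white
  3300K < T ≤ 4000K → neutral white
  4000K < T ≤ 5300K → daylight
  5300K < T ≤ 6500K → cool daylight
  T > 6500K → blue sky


Temperature: 11060K
11060K > 6500K → blue sky
Classification: blue sky


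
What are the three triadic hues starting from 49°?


Triadic: equally spaced at 120° intervals
H1 = 49°
H2 = (49 + 120) mod 360 = 169°
H3 = (49 + 240) mod 360 = 289°
Triadic = 49°, 169°, 289°


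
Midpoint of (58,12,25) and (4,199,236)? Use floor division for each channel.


Midpoint: each channel = ⌊(C₁+C₂)/2⌋
R: ⌊(58+4)/2⌋ = 31
G: ⌊(12+199)/2⌋ = 105
B: ⌊(25+236)/2⌋ = 130
= RGB(31, 105, 130)


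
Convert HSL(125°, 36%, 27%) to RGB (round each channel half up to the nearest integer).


H=125°, S=0.36, L=0.27
C = (1-|2L-1|)×S = (1-|-0.46|)×0.36 = 0.1944
H' = H/60 = 125/60 ≈ 2.0833; X = C×(1-|H' mod 2 - 1|) = 0.0162
m = L - C/2 = 0.27 - 0.0972 = 0.1728
Sector ⌊H'⌋ = 2 → (R',G',B') = (0.0, 0.1944, 0.0162)
RGB = ((R'+m)×255, (G'+m)×255, (B'+m)×255) = (44.064, 93.636, 48.195)
Round half up → RGB(44, 94, 48)


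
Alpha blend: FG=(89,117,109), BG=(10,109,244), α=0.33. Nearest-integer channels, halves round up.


C = α×F + (1-α)×B, with 1-α = 0.67
R: 0.33×89 + 0.67×10 = 29.37 + 6.70 = 36.07 → 36
G: 0.33×117 + 0.67×109 = 38.61 + 73.03 = 111.64 → 112
B: 0.33×109 + 0.67×244 = 35.97 + 163.48 = 199.45 → 199
= RGB(36, 112, 199)


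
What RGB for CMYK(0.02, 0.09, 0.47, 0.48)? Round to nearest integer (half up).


R = 255 × (1-C) × (1-K) = 255 × 0.98 × 0.52 = 129.948 → 130
G = 255 × (1-M) × (1-K) = 255 × 0.91 × 0.52 = 120.666 → 121
B = 255 × (1-Y) × (1-K) = 255 × 0.53 × 0.52 = 70.278 → 70
= RGB(130, 121, 70)


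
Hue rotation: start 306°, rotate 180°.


New hue = (H + rotation) mod 360
New hue = (306 + 180) mod 360
= 486 mod 360
= 126°


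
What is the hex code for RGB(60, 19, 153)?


R = 60 → 3C (hex)
G = 19 → 13 (hex)
B = 153 → 99 (hex)
Hex = #3C1399


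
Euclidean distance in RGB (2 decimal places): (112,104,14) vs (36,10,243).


d = √[(R₁-R₂)² + (G₁-G₂)² + (B₁-B₂)²]
d = √[(112-36)² + (104-10)² + (14-243)²]
d = √[5776 + 8836 + 52441]
d = √67053
d ≈ 258.95


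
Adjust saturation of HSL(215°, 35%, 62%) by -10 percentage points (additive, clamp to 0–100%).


Original S = 35%
Adjustment = -10 percentage points
New S = 35 + (-10) = 25
Clamp to [0, 100] → 25
= HSL(215°, 25%, 62%)


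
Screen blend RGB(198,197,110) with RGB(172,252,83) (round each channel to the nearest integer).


Screen: C = 255 - (255-A)×(255-B)/255, rounded to nearest integer
R: 255 - (255-198)×(255-172)/255 = 255 - 4731/255 ≈ 255 - 18.553 = 236.447 → 236
G: 255 - (255-197)×(255-252)/255 = 255 - 174/255 ≈ 255 - 0.682 = 254.318 → 254
B: 255 - (255-110)×(255-83)/255 = 255 - 24940/255 ≈ 255 - 97.804 = 157.196 → 157
= RGB(236, 254, 157)


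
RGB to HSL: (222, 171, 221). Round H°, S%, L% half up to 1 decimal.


Normalize: R'=222/255≈0.8706, G'=171/255≈0.6706, B'=221/255≈0.8667
Max=222/255, Min=171/255, Δ=Max-Min=51/255
L = (Max+Min)/2 = (222+171)/510 = 393/510 = 0.77058… → L = 77.1%
L > 0.5 → S = Δ/(2-Max-Min) = 51/(510-222-171) = 51/117 = 0.43589… → S = 43.6%
(the 1/255 factors cancel in S and H, so raw channel differences can be used)
Max is R' → H = 60 × (((G-B)/Δ) mod 6) = 60 × (((171-221)/51) mod 6)
  (-50)/51 = -0.9803…; negative, so add 6 → 5.0196…
  H = 60 × 5.0196… = 301.176…° → H = 301.2°
= HSL(301.2°, 43.6%, 77.1%)


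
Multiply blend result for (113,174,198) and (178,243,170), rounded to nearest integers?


Multiply: C = A×B/255, rounded to nearest integer
R: 113×178/255 = 20114/255 ≈ 78.878 → 79
G: 174×243/255 = 42282/255 ≈ 165.812 → 166
B: 198×170/255 = 33660/255 ≈ 132.000 → 132
= RGB(79, 166, 132)


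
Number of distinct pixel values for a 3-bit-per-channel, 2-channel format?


Total bits = 3 bits/channel × 2 channels = 6 bits
Distinct pixel values = 2^6
= 64 pixel values


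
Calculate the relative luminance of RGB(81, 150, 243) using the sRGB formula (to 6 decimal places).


Linearize each channel (sRGB transfer function): c = v/255; c_lin = c/12.92 if c ≤ 0.04045, else ((c+0.055)/1.055)^2.4
  R: 81/255 ≈ 0.317647 > 0.04045 → ((0.317647+0.055)/1.055)^2.4 ≈ 0.082283
  G: 150/255 ≈ 0.588235 > 0.04045 → ((0.588235+0.055)/1.055)^2.4 ≈ 0.304987
  B: 243/255 ≈ 0.952941 > 0.04045 → ((0.952941+0.055)/1.055)^2.4 ≈ 0.896269
R_lin = 0.082283, G_lin = 0.304987, B_lin = 0.896269
L = 0.2126×R + 0.7152×G + 0.0722×B
L = 0.2126×0.082283 + 0.7152×0.304987 + 0.0722×0.896269
L ≈ 0.300331


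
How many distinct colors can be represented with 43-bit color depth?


Colors = 2^bits = 2^43
= 8,796,093,022,208 colors


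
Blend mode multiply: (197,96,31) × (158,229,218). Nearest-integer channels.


Multiply: C = A×B/255, rounded to nearest integer
R: 197×158/255 = 31126/255 ≈ 122.063 → 122
G: 96×229/255 = 21984/255 ≈ 86.212 → 86
B: 31×218/255 = 6758/255 ≈ 26.502 → 27
= RGB(122, 86, 27)


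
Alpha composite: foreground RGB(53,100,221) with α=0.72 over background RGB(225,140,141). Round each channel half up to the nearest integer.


C = α×F + (1-α)×B, with 1-α = 0.28
R: 0.72×53 + 0.28×225 = 38.16 + 63.00 = 101.16 → 101
G: 0.72×100 + 0.28×140 = 72.00 + 39.20 = 111.20 → 111
B: 0.72×221 + 0.28×141 = 159.12 + 39.48 = 198.60 → 199
= RGB(101, 111, 199)


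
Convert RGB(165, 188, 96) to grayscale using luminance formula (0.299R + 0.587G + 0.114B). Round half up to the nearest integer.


Gray = 0.299×R + 0.587×G + 0.114×B
Gray = 0.299×165 + 0.587×188 + 0.114×96
Gray = 49.335 + 110.356 + 10.944
Gray = 170.635 → round half up → 171
Gray = 171


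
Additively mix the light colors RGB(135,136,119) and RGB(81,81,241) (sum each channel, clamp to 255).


Additive: each channel = min(255, C₁+C₂)
R: 135+81 = 216 → 216
G: 136+81 = 217 → 217
B: 119+241 = 360 → 255
= RGB(216, 217, 255)


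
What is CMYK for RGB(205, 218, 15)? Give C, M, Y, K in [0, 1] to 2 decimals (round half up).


R'=205/255≈0.8039, G'=218/255≈0.8549, B'=15/255≈0.0588
K = 1 - max(R',G',B') = 1 - 218/255 = 37/255 = 0.14509… → 0.15
(1-R'-K)/(1-K) simplifies to (max-R)/max with max = 218:
C = (218-205)/218 = 13/218 = 0.05963… → 0.06
M = (218-218)/218 = 0/218 = 0 → 0.00
Y = (218-15)/218 = 203/218 = 0.93119… → 0.93
= CMYK(0.06, 0.00, 0.93, 0.15)


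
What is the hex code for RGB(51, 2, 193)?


R = 51 → 33 (hex)
G = 2 → 02 (hex)
B = 193 → C1 (hex)
Hex = #3302C1


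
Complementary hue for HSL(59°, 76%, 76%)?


Complement = opposite side of color wheel = hue + 180°
H' = (59 + 180) mod 360 = 239°
S and L unchanged.
= HSL(239°, 76%, 76%)


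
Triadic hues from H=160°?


Triadic: equally spaced at 120° intervals
H1 = 160°
H2 = (160 + 120) mod 360 = 280°
H3 = (160 + 240) mod 360 = 40°
Triadic = 160°, 280°, 40°


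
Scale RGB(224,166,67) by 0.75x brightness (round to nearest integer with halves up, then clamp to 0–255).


Multiply each channel by 0.75, round half up, clamp to [0, 255]
R: 224×0.75 = 168
G: 166×0.75 = 124.5 → round → 125
B: 67×0.75 = 50.25 → round → 50
= RGB(168, 125, 50)


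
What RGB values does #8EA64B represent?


8E → 142 (R)
A6 → 166 (G)
4B → 75 (B)
= RGB(142, 166, 75)


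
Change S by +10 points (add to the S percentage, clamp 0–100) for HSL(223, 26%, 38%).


Original S = 26%
Adjustment = +10 percentage points
New S = 26 + (10) = 36
Clamp to [0, 100] → 36
= HSL(223°, 36%, 38%)


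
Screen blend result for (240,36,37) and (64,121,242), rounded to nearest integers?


Screen: C = 255 - (255-A)×(255-B)/255, rounded to nearest integer
R: 255 - (255-240)×(255-64)/255 = 255 - 2865/255 ≈ 255 - 11.235 = 243.765 → 244
G: 255 - (255-36)×(255-121)/255 = 255 - 29346/255 ≈ 255 - 115.082 = 139.918 → 140
B: 255 - (255-37)×(255-242)/255 = 255 - 2834/255 ≈ 255 - 11.114 = 243.886 → 244
= RGB(244, 140, 244)


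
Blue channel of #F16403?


Color: #F16403
R = F1 = 241
G = 64 = 100
B = 03 = 3
Blue = 3


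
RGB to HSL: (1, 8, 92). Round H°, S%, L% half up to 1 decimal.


Normalize: R'=1/255≈0.0039, G'=8/255≈0.0314, B'=92/255≈0.3608
Max=92/255, Min=1/255, Δ=Max-Min=91/255
L = (Max+Min)/2 = (92+1)/510 = 93/510 = 0.18235… → L = 18.2%
L ≤ 0.5 → S = Δ/(Max+Min) = 91/(92+1) = 91/93 = 0.97849… → S = 97.8%
(the 1/255 factors cancel in S and H, so raw channel differences can be used)
Max is B' → H = 60 × ((R-G)/Δ + 4) = 60 × ((1-8)/91 + 4)
  -7/91 + 4 = -0.0769… + 4 = 3.9230…
  H = 60 × 3.9230… = 235.384…° → H = 235.4°
= HSL(235.4°, 97.8%, 18.2%)
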